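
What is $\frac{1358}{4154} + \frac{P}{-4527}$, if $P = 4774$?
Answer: $- \frac{6841765}{9402579} \approx -0.72765$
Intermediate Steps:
$\frac{1358}{4154} + \frac{P}{-4527} = \frac{1358}{4154} + \frac{4774}{-4527} = 1358 \cdot \frac{1}{4154} + 4774 \left(- \frac{1}{4527}\right) = \frac{679}{2077} - \frac{4774}{4527} = - \frac{6841765}{9402579}$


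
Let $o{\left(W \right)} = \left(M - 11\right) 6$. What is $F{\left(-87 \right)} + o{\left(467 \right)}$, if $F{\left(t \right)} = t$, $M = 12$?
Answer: $-81$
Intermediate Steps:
$o{\left(W \right)} = 6$ ($o{\left(W \right)} = \left(12 - 11\right) 6 = 1 \cdot 6 = 6$)
$F{\left(-87 \right)} + o{\left(467 \right)} = -87 + 6 = -81$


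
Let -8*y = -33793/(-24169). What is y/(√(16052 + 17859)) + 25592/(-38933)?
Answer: -25592/38933 - 33793*√33911/6556759672 ≈ -0.65828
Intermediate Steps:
y = -33793/193352 (y = -(-33793)/(8*(-24169)) = -(-33793)*(-1)/(8*24169) = -⅛*33793/24169 = -33793/193352 ≈ -0.17477)
y/(√(16052 + 17859)) + 25592/(-38933) = -33793/(193352*√(16052 + 17859)) + 25592/(-38933) = -33793*√33911/33911/193352 + 25592*(-1/38933) = -33793*√33911/6556759672 - 25592/38933 = -25592/38933 - 33793*√33911/6556759672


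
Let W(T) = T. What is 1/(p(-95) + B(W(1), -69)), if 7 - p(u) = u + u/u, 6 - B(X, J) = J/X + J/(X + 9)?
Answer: 10/1829 ≈ 0.0054675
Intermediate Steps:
B(X, J) = 6 - J/X - J/(9 + X) (B(X, J) = 6 - (J/X + J/(X + 9)) = 6 - (J/X + J/(9 + X)) = 6 + (-J/X - J/(9 + X)) = 6 - J/X - J/(9 + X))
p(u) = 6 - u (p(u) = 7 - (u + u/u) = 7 - (u + 1) = 7 - (1 + u) = 7 + (-1 - u) = 6 - u)
1/(p(-95) + B(W(1), -69)) = 1/((6 - 1*(-95)) + (-9*(-69) + 6*1² + 54*1 - 2*(-69)*1)/(1*(9 + 1))) = 1/((6 + 95) + 1*(621 + 6*1 + 54 + 138)/10) = 1/(101 + 1*(⅒)*(621 + 6 + 54 + 138)) = 1/(101 + 1*(⅒)*819) = 1/(101 + 819/10) = 1/(1829/10) = 10/1829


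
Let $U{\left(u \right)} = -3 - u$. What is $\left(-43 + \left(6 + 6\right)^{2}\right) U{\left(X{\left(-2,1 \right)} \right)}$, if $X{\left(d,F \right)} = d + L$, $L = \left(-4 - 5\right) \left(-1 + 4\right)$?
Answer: $2626$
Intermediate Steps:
$L = -27$ ($L = \left(-9\right) 3 = -27$)
$X{\left(d,F \right)} = -27 + d$ ($X{\left(d,F \right)} = d - 27 = -27 + d$)
$\left(-43 + \left(6 + 6\right)^{2}\right) U{\left(X{\left(-2,1 \right)} \right)} = \left(-43 + \left(6 + 6\right)^{2}\right) \left(-3 - \left(-27 - 2\right)\right) = \left(-43 + 12^{2}\right) \left(-3 - -29\right) = \left(-43 + 144\right) \left(-3 + 29\right) = 101 \cdot 26 = 2626$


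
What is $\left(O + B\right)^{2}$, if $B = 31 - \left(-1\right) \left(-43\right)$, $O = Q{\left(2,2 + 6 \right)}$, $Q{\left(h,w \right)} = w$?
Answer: $16$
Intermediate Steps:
$O = 8$ ($O = 2 + 6 = 8$)
$B = -12$ ($B = 31 - 43 = -12$)
$\left(O + B\right)^{2} = \left(8 - 12\right)^{2} = \left(-4\right)^{2} = 16$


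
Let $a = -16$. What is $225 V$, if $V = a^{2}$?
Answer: $57600$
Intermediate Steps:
$V = 256$ ($V = \left(-16\right)^{2} = 256$)
$225 V = 225 \cdot 256 = 57600$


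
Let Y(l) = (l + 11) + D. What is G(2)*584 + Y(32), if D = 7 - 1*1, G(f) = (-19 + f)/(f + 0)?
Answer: -4915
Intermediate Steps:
G(f) = (-19 + f)/f
D = 6 (D = 7 - 1 = 6)
Y(l) = 17 + l (Y(l) = (l + 11) + 6 = (11 + l) + 6 = 17 + l)
G(2)*584 + Y(32) = ((-19 + 2)/2)*584 + (17 + 32) = ((1/2)*(-17))*584 + 49 = -17/2*584 + 49 = -4964 + 49 = -4915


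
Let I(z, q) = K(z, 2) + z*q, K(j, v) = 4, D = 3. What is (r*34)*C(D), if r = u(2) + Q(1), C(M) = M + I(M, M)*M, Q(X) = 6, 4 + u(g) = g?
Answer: 5712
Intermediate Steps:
u(g) = -4 + g
I(z, q) = 4 + q*z (I(z, q) = 4 + z*q = 4 + q*z)
C(M) = M + M*(4 + M²) (C(M) = M + (4 + M*M)*M = M + (4 + M²)*M = M + M*(4 + M²))
r = 4 (r = (-4 + 2) + 6 = -2 + 6 = 4)
(r*34)*C(D) = (4*34)*(3*(5 + 3²)) = 136*(3*(5 + 9)) = 136*(3*14) = 136*42 = 5712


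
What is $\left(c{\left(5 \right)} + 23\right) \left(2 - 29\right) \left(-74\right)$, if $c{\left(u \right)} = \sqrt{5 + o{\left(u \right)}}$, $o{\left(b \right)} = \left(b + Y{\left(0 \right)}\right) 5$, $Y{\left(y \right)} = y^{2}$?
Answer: $45954 + 1998 \sqrt{30} \approx 56898.0$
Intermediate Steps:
$o{\left(b \right)} = 5 b$ ($o{\left(b \right)} = \left(b + 0^{2}\right) 5 = \left(b + 0\right) 5 = b 5 = 5 b$)
$c{\left(u \right)} = \sqrt{5 + 5 u}$
$\left(c{\left(5 \right)} + 23\right) \left(2 - 29\right) \left(-74\right) = \left(\sqrt{5 + 5 \cdot 5} + 23\right) \left(2 - 29\right) \left(-74\right) = \left(\sqrt{5 + 25} + 23\right) \left(-27\right) \left(-74\right) = \left(\sqrt{30} + 23\right) \left(-27\right) \left(-74\right) = \left(23 + \sqrt{30}\right) \left(-27\right) \left(-74\right) = \left(-621 - 27 \sqrt{30}\right) \left(-74\right) = 45954 + 1998 \sqrt{30}$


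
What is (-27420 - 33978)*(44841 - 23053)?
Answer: -1337739624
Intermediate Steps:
(-27420 - 33978)*(44841 - 23053) = -61398*21788 = -1337739624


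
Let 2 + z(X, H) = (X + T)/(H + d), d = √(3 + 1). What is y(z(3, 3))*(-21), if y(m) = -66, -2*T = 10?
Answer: 1386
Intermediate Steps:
d = 2 (d = √4 = 2)
T = -5 (T = -½*10 = -5)
z(X, H) = -2 + (-5 + X)/(2 + H) (z(X, H) = -2 + (X - 5)/(H + 2) = -2 + (-5 + X)/(2 + H))
y(z(3, 3))*(-21) = -66*(-21) = 1386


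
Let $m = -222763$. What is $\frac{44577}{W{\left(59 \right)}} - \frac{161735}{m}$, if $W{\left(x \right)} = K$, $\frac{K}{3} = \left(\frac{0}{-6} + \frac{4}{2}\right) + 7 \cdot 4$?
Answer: $\frac{1104962489}{2227630} \approx 496.03$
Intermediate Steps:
$K = 90$ ($K = 3 \left(\left(\frac{0}{-6} + \frac{4}{2}\right) + 7 \cdot 4\right) = 3 \left(\left(0 \left(- \frac{1}{6}\right) + 4 \cdot \frac{1}{2}\right) + 28\right) = 3 \left(\left(0 + 2\right) + 28\right) = 3 \left(2 + 28\right) = 3 \cdot 30 = 90$)
$W{\left(x \right)} = 90$
$\frac{44577}{W{\left(59 \right)}} - \frac{161735}{m} = \frac{44577}{90} - \frac{161735}{-222763} = 44577 \cdot \frac{1}{90} - - \frac{161735}{222763} = \frac{4953}{10} + \frac{161735}{222763} = \frac{1104962489}{2227630}$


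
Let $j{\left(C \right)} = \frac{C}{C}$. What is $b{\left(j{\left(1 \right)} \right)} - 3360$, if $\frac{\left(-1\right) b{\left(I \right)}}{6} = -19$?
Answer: $-3246$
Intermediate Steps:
$j{\left(C \right)} = 1$
$b{\left(I \right)} = 114$ ($b{\left(I \right)} = \left(-6\right) \left(-19\right) = 114$)
$b{\left(j{\left(1 \right)} \right)} - 3360 = 114 - 3360 = -3246$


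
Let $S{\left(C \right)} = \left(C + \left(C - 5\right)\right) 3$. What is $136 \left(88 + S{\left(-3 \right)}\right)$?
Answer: $7480$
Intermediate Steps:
$S{\left(C \right)} = -15 + 6 C$ ($S{\left(C \right)} = \left(C + \left(-5 + C\right)\right) 3 = \left(-5 + 2 C\right) 3 = -15 + 6 C$)
$136 \left(88 + S{\left(-3 \right)}\right) = 136 \left(88 + \left(-15 + 6 \left(-3\right)\right)\right) = 136 \left(88 - 33\right) = 136 \cdot 55 = 7480$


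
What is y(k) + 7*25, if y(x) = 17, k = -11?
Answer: 192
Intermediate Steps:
y(k) + 7*25 = 17 + 7*25 = 17 + 175 = 192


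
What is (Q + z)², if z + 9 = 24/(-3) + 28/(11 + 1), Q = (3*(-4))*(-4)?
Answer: 10000/9 ≈ 1111.1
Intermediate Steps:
Q = 48 (Q = -12*(-4) = 48)
z = -44/3 (z = -9 + (24/(-3) + 28/(11 + 1)) = -9 + (24*(-⅓) + 28/12) = -9 + (-8 + 28*(1/12)) = -9 + (-8 + 7/3) = -9 - 17/3 = -44/3 ≈ -14.667)
(Q + z)² = (48 - 44/3)² = (100/3)² = 10000/9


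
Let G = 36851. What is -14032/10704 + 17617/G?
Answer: -20532554/24653319 ≈ -0.83285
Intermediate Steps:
-14032/10704 + 17617/G = -14032/10704 + 17617/36851 = -14032*1/10704 + 17617*(1/36851) = -877/669 + 17617/36851 = -20532554/24653319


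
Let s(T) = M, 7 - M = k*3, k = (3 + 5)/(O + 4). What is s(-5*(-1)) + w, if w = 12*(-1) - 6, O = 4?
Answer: -14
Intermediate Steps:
k = 1 (k = (3 + 5)/(4 + 4) = 8/8 = 8*(⅛) = 1)
M = 4 (M = 7 - 3 = 4)
s(T) = 4
w = -18 (w = -12 - 6 = -18)
s(-5*(-1)) + w = 4 - 18 = -14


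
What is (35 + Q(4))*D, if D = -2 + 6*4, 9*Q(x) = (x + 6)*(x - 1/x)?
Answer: 2585/3 ≈ 861.67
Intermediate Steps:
Q(x) = (6 + x)*(x - 1/x)/9 (Q(x) = ((x + 6)*(x - 1/x))/9 = ((6 + x)*(x - 1/x))/9 = (6 + x)*(x - 1/x)/9)
D = 22 (D = -2 + 24 = 22)
(35 + Q(4))*D = (35 + (⅑)*(-6 + 4*(-1 + 4² + 6*4))/4)*22 = (35 + (⅑)*(¼)*(-6 + 4*(-1 + 16 + 24)))*22 = (35 + (⅑)*(¼)*(-6 + 4*39))*22 = (35 + (⅑)*(¼)*(-6 + 156))*22 = (35 + (⅑)*(¼)*150)*22 = (35 + 25/6)*22 = (235/6)*22 = 2585/3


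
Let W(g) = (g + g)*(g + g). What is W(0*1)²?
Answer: 0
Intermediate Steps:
W(g) = 4*g² (W(g) = (2*g)*(2*g) = 4*g²)
W(0*1)² = (4*(0*1)²)² = (4*0²)² = (4*0)² = 0² = 0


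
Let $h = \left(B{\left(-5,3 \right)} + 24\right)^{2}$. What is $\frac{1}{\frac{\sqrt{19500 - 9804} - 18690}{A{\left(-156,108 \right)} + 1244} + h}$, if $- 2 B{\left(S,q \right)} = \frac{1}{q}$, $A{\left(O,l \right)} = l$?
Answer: $\frac{2564235648}{1421109149729} - \frac{13689 \sqrt{606}}{1421109149729} \approx 0.0018042$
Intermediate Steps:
$B{\left(S,q \right)} = - \frac{1}{2 q}$
$h = \frac{20449}{36}$ ($h = \left(- \frac{1}{2 \cdot 3} + 24\right)^{2} = \left(\left(- \frac{1}{2}\right) \frac{1}{3} + 24\right)^{2} = \left(- \frac{1}{6} + 24\right)^{2} = \left(\frac{143}{6}\right)^{2} = \frac{20449}{36} \approx 568.03$)
$\frac{1}{\frac{\sqrt{19500 - 9804} - 18690}{A{\left(-156,108 \right)} + 1244} + h} = \frac{1}{\frac{\sqrt{19500 - 9804} - 18690}{108 + 1244} + \frac{20449}{36}} = \frac{1}{\frac{\sqrt{9696} - 18690}{1352} + \frac{20449}{36}} = \frac{1}{\left(4 \sqrt{606} - 18690\right) \frac{1}{1352} + \frac{20449}{36}} = \frac{1}{\left(-18690 + 4 \sqrt{606}\right) \frac{1}{1352} + \frac{20449}{36}} = \frac{1}{\left(- \frac{9345}{676} + \frac{\sqrt{606}}{338}\right) + \frac{20449}{36}} = \frac{1}{\frac{842944}{1521} + \frac{\sqrt{606}}{338}}$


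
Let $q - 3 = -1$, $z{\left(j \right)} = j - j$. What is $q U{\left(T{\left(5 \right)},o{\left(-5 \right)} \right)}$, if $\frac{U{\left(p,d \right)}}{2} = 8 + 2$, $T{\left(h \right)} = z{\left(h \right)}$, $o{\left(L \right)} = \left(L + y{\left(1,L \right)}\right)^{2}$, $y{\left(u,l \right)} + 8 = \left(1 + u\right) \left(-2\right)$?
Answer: $40$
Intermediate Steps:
$y{\left(u,l \right)} = -10 - 2 u$ ($y{\left(u,l \right)} = -8 + \left(1 + u\right) \left(-2\right) = -8 - \left(2 + 2 u\right) = -10 - 2 u$)
$z{\left(j \right)} = 0$
$o{\left(L \right)} = \left(-12 + L\right)^{2}$ ($o{\left(L \right)} = \left(L - 12\right)^{2} = \left(-12 + L\right)^{2}$)
$q = 2$ ($q = 3 - 1 = 2$)
$T{\left(h \right)} = 0$
$U{\left(p,d \right)} = 20$ ($U{\left(p,d \right)} = 2 \left(8 + 2\right) = 2 \cdot 10 = 20$)
$q U{\left(T{\left(5 \right)},o{\left(-5 \right)} \right)} = 2 \cdot 20 = 40$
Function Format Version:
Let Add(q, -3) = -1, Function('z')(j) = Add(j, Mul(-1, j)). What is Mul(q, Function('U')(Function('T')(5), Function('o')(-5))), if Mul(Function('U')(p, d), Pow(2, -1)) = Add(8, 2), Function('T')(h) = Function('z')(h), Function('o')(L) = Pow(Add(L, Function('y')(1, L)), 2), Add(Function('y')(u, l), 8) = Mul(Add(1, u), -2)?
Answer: 40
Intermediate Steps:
Function('y')(u, l) = Add(-10, Mul(-2, u)) (Function('y')(u, l) = Add(-8, Mul(Add(1, u), -2)) = Add(-8, Add(-2, Mul(-2, u))) = Add(-10, Mul(-2, u)))
Function('z')(j) = 0
Function('o')(L) = Pow(Add(-12, L), 2) (Function('o')(L) = Pow(Add(L, Add(-10, Mul(-2, 1))), 2) = Pow(Add(L, Add(-10, -2)), 2) = Pow(Add(L, -12), 2) = Pow(Add(-12, L), 2))
q = 2 (q = Add(3, -1) = 2)
Function('T')(h) = 0
Function('U')(p, d) = 20 (Function('U')(p, d) = Mul(2, Add(8, 2)) = Mul(2, 10) = 20)
Mul(q, Function('U')(Function('T')(5), Function('o')(-5))) = Mul(2, 20) = 40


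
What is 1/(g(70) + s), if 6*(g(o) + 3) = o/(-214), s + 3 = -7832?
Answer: -642/5032031 ≈ -0.00012758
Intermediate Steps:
s = -7835 (s = -3 - 7832 = -7835)
g(o) = -3 - o/1284 (g(o) = -3 + (o/(-214))/6 = -3 + (o*(-1/214))/6 = -3 + (-o/214)/6 = -3 - o/1284)
1/(g(70) + s) = 1/((-3 - 1/1284*70) - 7835) = 1/((-3 - 35/642) - 7835) = 1/(-1961/642 - 7835) = 1/(-5032031/642) = -642/5032031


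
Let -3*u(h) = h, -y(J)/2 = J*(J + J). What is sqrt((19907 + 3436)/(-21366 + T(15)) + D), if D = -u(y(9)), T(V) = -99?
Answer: 7*I*sqrt(12663555)/2385 ≈ 10.444*I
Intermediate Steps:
y(J) = -4*J**2 (y(J) = -2*J*(J + J) = -2*J*2*J = -4*J**2)
u(h) = -h/3
D = -108 (D = -(-1)*(-4*9**2)/3 = -(-1)*(-4*81)/3 = -(-1)*(-324)/3 = -1*108 = -108)
sqrt((19907 + 3436)/(-21366 + T(15)) + D) = sqrt((19907 + 3436)/(-21366 - 99) - 108) = sqrt(23343/(-21465) - 108) = sqrt(23343*(-1/21465) - 108) = sqrt(-7781/7155 - 108) = sqrt(-780521/7155) = 7*I*sqrt(12663555)/2385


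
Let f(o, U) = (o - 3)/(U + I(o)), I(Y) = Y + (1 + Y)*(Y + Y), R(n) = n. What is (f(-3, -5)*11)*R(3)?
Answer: -99/2 ≈ -49.500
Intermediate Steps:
I(Y) = Y + 2*Y*(1 + Y) (I(Y) = Y + (1 + Y)*(2*Y) = Y + 2*Y*(1 + Y))
f(o, U) = (-3 + o)/(U + o*(3 + 2*o)) (f(o, U) = (o - 3)/(U + o*(3 + 2*o)) = (-3 + o)/(U + o*(3 + 2*o)))
(f(-3, -5)*11)*R(3) = (((-3 - 3)/(-5 - 3*(3 + 2*(-3))))*11)*3 = ((-6/(-5 - 3*(3 - 6)))*11)*3 = ((-6/(-5 - 3*(-3)))*11)*3 = ((-6/(-5 + 9))*11)*3 = ((-6/4)*11)*3 = (((¼)*(-6))*11)*3 = -3/2*11*3 = -33/2*3 = -99/2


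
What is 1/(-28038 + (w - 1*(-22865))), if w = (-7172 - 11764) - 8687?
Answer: -1/32796 ≈ -3.0492e-5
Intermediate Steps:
w = -27623 (w = -18936 - 8687 = -27623)
1/(-28038 + (w - 1*(-22865))) = 1/(-28038 + (-27623 - 1*(-22865))) = 1/(-28038 + (-27623 + 22865)) = 1/(-28038 - 4758) = 1/(-32796) = -1/32796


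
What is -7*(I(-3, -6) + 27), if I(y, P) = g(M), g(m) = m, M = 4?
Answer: -217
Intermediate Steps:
I(y, P) = 4
-7*(I(-3, -6) + 27) = -7*(4 + 27) = -7*31 = -217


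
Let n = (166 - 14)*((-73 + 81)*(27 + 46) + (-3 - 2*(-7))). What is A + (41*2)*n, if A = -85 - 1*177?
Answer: 7415818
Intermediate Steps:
n = 90440 (n = 152*(8*73 + (-3 + 14)) = 152*(584 + 11) = 152*595 = 90440)
A = -262 (A = -85 - 177 = -262)
A + (41*2)*n = -262 + (41*2)*90440 = -262 + 82*90440 = -262 + 7416080 = 7415818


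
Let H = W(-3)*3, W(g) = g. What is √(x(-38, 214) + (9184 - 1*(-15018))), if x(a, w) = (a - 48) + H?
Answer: √24107 ≈ 155.26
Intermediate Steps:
H = -9 (H = -3*3 = -9)
x(a, w) = -57 + a (x(a, w) = (a - 48) - 9 = (-48 + a) - 9 = -57 + a)
√(x(-38, 214) + (9184 - 1*(-15018))) = √((-57 - 38) + (9184 - 1*(-15018))) = √(-95 + (9184 + 15018)) = √(-95 + 24202) = √24107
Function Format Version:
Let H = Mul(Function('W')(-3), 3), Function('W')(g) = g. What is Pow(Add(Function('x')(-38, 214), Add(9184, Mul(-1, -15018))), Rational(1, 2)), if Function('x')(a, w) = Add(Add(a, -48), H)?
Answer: Pow(24107, Rational(1, 2)) ≈ 155.26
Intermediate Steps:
H = -9 (H = Mul(-3, 3) = -9)
Function('x')(a, w) = Add(-57, a) (Function('x')(a, w) = Add(Add(a, -48), -9) = Add(Add(-48, a), -9) = Add(-57, a))
Pow(Add(Function('x')(-38, 214), Add(9184, Mul(-1, -15018))), Rational(1, 2)) = Pow(Add(Add(-57, -38), Add(9184, Mul(-1, -15018))), Rational(1, 2)) = Pow(Add(-95, Add(9184, 15018)), Rational(1, 2)) = Pow(Add(-95, 24202), Rational(1, 2)) = Pow(24107, Rational(1, 2))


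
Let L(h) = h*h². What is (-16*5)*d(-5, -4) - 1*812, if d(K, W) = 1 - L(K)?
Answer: -10892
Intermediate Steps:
L(h) = h³
d(K, W) = 1 - K³
(-16*5)*d(-5, -4) - 1*812 = (-16*5)*(1 - 1*(-5)³) - 1*812 = -80*(1 - 1*(-125)) - 812 = -80*(1 + 125) - 812 = -80*126 - 812 = -10080 - 812 = -10892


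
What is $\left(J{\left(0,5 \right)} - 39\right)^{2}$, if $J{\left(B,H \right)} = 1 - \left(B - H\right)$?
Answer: $1089$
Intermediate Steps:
$J{\left(B,H \right)} = 1 + H - B$
$\left(J{\left(0,5 \right)} - 39\right)^{2} = \left(\left(1 + 5 - 0\right) - 39\right)^{2} = \left(\left(1 + 5 + 0\right) - 39\right)^{2} = \left(6 - 39\right)^{2} = \left(-33\right)^{2} = 1089$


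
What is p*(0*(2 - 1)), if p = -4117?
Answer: 0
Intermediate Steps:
p*(0*(2 - 1)) = -0*(2 - 1) = -0 = -4117*0 = 0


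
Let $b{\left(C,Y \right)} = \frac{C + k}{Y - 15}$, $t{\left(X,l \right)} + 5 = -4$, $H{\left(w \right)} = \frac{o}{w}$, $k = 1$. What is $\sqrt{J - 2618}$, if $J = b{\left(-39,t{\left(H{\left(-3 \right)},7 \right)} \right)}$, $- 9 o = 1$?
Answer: $\frac{i \sqrt{94191}}{6} \approx 51.151 i$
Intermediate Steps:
$o = - \frac{1}{9}$ ($o = \left(- \frac{1}{9}\right) 1 = - \frac{1}{9} \approx -0.11111$)
$H{\left(w \right)} = - \frac{1}{9 w}$
$t{\left(X,l \right)} = -9$ ($t{\left(X,l \right)} = -5 - 4 = -9$)
$b{\left(C,Y \right)} = \frac{1 + C}{-15 + Y}$ ($b{\left(C,Y \right)} = \frac{C + 1}{Y - 15} = \frac{1 + C}{-15 + Y}$)
$J = \frac{19}{12}$ ($J = \frac{1 - 39}{-15 - 9} = \frac{1}{-24} \left(-38\right) = \left(- \frac{1}{24}\right) \left(-38\right) = \frac{19}{12} \approx 1.5833$)
$\sqrt{J - 2618} = \sqrt{\frac{19}{12} - 2618} = \sqrt{- \frac{31397}{12}} = \frac{i \sqrt{94191}}{6}$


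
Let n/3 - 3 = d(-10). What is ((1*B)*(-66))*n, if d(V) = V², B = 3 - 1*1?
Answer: -40788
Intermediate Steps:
B = 2 (B = 3 - 1 = 2)
n = 309 (n = 9 + 3*(-10)² = 9 + 3*100 = 9 + 300 = 309)
((1*B)*(-66))*n = ((1*2)*(-66))*309 = (2*(-66))*309 = -132*309 = -40788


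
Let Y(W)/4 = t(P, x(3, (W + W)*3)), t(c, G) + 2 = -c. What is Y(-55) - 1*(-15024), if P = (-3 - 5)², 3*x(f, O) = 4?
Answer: 14760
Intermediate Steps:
x(f, O) = 4/3 (x(f, O) = (⅓)*4 = 4/3)
P = 64 (P = (-8)² = 64)
t(c, G) = -2 - c
Y(W) = -264 (Y(W) = 4*(-2 - 1*64) = 4*(-2 - 64) = 4*(-66) = -264)
Y(-55) - 1*(-15024) = -264 - 1*(-15024) = -264 + 15024 = 14760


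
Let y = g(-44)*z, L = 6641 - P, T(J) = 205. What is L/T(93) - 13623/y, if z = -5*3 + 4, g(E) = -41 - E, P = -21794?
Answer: 248738/451 ≈ 551.53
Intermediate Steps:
L = 28435 (L = 6641 - 1*(-21794) = 6641 + 21794 = 28435)
z = -11 (z = -15 + 4 = -11)
y = -33 (y = (-41 - 1*(-44))*(-11) = (-41 + 44)*(-11) = 3*(-11) = -33)
L/T(93) - 13623/y = 28435/205 - 13623/(-33) = 28435*(1/205) - 13623*(-1/33) = 5687/41 + 4541/11 = 248738/451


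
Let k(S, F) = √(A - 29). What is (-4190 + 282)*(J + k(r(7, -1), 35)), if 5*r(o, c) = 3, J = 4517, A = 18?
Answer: -17652436 - 3908*I*√11 ≈ -1.7652e+7 - 12961.0*I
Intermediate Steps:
r(o, c) = ⅗ (r(o, c) = (⅕)*3 = ⅗)
k(S, F) = I*√11 (k(S, F) = √(18 - 29) = √(-11) = I*√11)
(-4190 + 282)*(J + k(r(7, -1), 35)) = (-4190 + 282)*(4517 + I*√11) = -3908*(4517 + I*√11) = -17652436 - 3908*I*√11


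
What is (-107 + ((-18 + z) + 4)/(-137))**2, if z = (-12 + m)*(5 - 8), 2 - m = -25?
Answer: 213160000/18769 ≈ 11357.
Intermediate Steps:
m = 27 (m = 2 - 1*(-25) = 2 + 25 = 27)
z = -45 (z = (-12 + 27)*(5 - 8) = 15*(-3) = -45)
(-107 + ((-18 + z) + 4)/(-137))**2 = (-107 + ((-18 - 45) + 4)/(-137))**2 = (-107 + (-63 + 4)*(-1/137))**2 = (-107 - 59*(-1/137))**2 = (-107 + 59/137)**2 = (-14600/137)**2 = 213160000/18769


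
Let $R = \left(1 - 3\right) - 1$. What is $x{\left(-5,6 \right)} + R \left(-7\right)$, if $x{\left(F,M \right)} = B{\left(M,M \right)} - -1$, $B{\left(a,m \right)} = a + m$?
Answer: $34$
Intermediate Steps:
$R = -3$ ($R = -2 - 1 = -3$)
$x{\left(F,M \right)} = 1 + 2 M$ ($x{\left(F,M \right)} = \left(M + M\right) - -1 = 2 M + 1 = 1 + 2 M$)
$x{\left(-5,6 \right)} + R \left(-7\right) = \left(1 + 2 \cdot 6\right) - -21 = \left(1 + 12\right) + 21 = 13 + 21 = 34$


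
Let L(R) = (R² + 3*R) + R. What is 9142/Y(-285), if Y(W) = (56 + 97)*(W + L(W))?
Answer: 653/872100 ≈ 0.00074877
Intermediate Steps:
L(R) = R² + 4*R
Y(W) = 153*W + 153*W*(4 + W) (Y(W) = (56 + 97)*(W + W*(4 + W)) = 153*(W + W*(4 + W)) = 153*W + 153*W*(4 + W))
9142/Y(-285) = 9142/((153*(-285)*(5 - 285))) = 9142/((153*(-285)*(-280))) = 9142/12209400 = 9142*(1/12209400) = 653/872100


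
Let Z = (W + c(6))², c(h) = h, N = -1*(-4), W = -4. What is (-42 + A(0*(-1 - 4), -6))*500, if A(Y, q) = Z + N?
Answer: -17000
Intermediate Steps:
N = 4
Z = 4 (Z = (-4 + 6)² = 2² = 4)
A(Y, q) = 8 (A(Y, q) = 4 + 4 = 8)
(-42 + A(0*(-1 - 4), -6))*500 = (-42 + 8)*500 = -34*500 = -17000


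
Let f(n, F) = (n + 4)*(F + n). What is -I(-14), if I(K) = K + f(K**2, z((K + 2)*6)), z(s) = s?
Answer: -24786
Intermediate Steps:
f(n, F) = (4 + n)*(F + n)
I(K) = 48 + K**4 + 4*K**2 + 25*K + K**2*(12 + 6*K) (I(K) = K + ((K**2)**2 + 4*((K + 2)*6) + 4*K**2 + ((K + 2)*6)*K**2) = K + (K**4 + 4*((2 + K)*6) + 4*K**2 + ((2 + K)*6)*K**2) = K + (K**4 + 4*(12 + 6*K) + 4*K**2 + (12 + 6*K)*K**2) = K + (K**4 + (48 + 24*K) + 4*K**2 + K**2*(12 + 6*K)) = K + (48 + K**4 + 4*K**2 + 24*K + K**2*(12 + 6*K)) = 48 + K**4 + 4*K**2 + 25*K + K**2*(12 + 6*K))
-I(-14) = -(48 + (-14)**4 + 6*(-14)**3 + 16*(-14)**2 + 25*(-14)) = -(48 + 38416 + 6*(-2744) + 16*196 - 350) = -(48 + 38416 - 16464 + 3136 - 350) = -1*24786 = -24786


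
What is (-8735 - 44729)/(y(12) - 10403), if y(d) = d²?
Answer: 53464/10259 ≈ 5.2114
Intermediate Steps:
(-8735 - 44729)/(y(12) - 10403) = (-8735 - 44729)/(12² - 10403) = -53464/(144 - 10403) = -53464/(-10259) = -53464*(-1/10259) = 53464/10259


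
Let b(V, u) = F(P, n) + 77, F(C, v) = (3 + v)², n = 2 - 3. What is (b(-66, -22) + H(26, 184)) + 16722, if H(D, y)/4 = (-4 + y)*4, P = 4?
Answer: 19683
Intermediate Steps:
H(D, y) = -64 + 16*y (H(D, y) = 4*((-4 + y)*4) = 4*(-16 + 4*y) = -64 + 16*y)
n = -1
b(V, u) = 81 (b(V, u) = (3 - 1)² + 77 = 2² + 77 = 4 + 77 = 81)
(b(-66, -22) + H(26, 184)) + 16722 = (81 + (-64 + 16*184)) + 16722 = (81 + (-64 + 2944)) + 16722 = (81 + 2880) + 16722 = 2961 + 16722 = 19683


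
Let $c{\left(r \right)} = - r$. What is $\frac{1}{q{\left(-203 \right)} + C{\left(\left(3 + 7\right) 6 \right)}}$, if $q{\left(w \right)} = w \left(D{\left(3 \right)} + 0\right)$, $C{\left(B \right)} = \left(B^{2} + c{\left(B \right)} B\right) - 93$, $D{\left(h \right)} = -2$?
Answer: $\frac{1}{313} \approx 0.0031949$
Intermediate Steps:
$C{\left(B \right)} = -93$ ($C{\left(B \right)} = \left(B^{2} + - B B\right) - 93 = \left(B^{2} - B^{2}\right) - 93 = 0 - 93 = -93$)
$q{\left(w \right)} = - 2 w$ ($q{\left(w \right)} = w \left(-2 + 0\right) = w \left(-2\right) = - 2 w$)
$\frac{1}{q{\left(-203 \right)} + C{\left(\left(3 + 7\right) 6 \right)}} = \frac{1}{\left(-2\right) \left(-203\right) - 93} = \frac{1}{406 - 93} = \frac{1}{313}$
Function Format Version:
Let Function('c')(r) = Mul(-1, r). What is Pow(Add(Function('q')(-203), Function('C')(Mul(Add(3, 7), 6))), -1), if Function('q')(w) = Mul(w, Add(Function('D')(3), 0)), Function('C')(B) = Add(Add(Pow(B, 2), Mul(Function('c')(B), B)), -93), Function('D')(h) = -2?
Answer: Rational(1, 313) ≈ 0.0031949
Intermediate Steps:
Function('C')(B) = -93 (Function('C')(B) = Add(Add(Pow(B, 2), Mul(Mul(-1, B), B)), -93) = Add(Add(Pow(B, 2), Mul(-1, Pow(B, 2))), -93) = Add(0, -93) = -93)
Function('q')(w) = Mul(-2, w) (Function('q')(w) = Mul(w, Add(-2, 0)) = Mul(w, -2) = Mul(-2, w))
Pow(Add(Function('q')(-203), Function('C')(Mul(Add(3, 7), 6))), -1) = Pow(Add(Mul(-2, -203), -93), -1) = Pow(Add(406, -93), -1) = Pow(313, -1) = Rational(1, 313)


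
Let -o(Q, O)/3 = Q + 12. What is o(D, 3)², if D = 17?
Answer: 7569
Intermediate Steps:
o(Q, O) = -36 - 3*Q (o(Q, O) = -3*(Q + 12) = -3*(12 + Q) = -36 - 3*Q)
o(D, 3)² = (-36 - 3*17)² = (-36 - 51)² = (-87)² = 7569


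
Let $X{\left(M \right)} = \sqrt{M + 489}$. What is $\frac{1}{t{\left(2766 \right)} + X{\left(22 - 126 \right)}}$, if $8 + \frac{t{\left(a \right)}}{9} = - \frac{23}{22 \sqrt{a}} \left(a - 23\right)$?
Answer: $- \frac{20284}{1460448 - 20284 \sqrt{385} + 189267 \sqrt{2766}} \approx -0.0018412$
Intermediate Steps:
$X{\left(M \right)} = \sqrt{489 + M}$
$t{\left(a \right)} = -72 - \frac{207 \left(-23 + a\right)}{22 \sqrt{a}}$ ($t{\left(a \right)} = -72 + 9 - \frac{23}{22 \sqrt{a}} \left(a - 23\right) = -72 + 9 - 23 \frac{1}{22 \sqrt{a}} \left(-23 + a\right) = -72 + 9 - \frac{23}{22 \sqrt{a}} \left(-23 + a\right) = -72 + 9 \left(- \frac{23 \left(-23 + a\right)}{22 \sqrt{a}}\right) = -72 - \frac{207 \left(-23 + a\right)}{22 \sqrt{a}}$)
$\frac{1}{t{\left(2766 \right)} + X{\left(22 - 126 \right)}} = \frac{1}{\frac{9 \left(529 - 176 \sqrt{2766} - 63618\right)}{22 \sqrt{2766}} + \sqrt{489 + \left(22 - 126\right)}} = \frac{1}{\frac{9 \frac{\sqrt{2766}}{2766} \left(529 - 176 \sqrt{2766} - 63618\right)}{22} + \sqrt{489 + \left(22 - 126\right)}} = \frac{1}{\frac{9 \frac{\sqrt{2766}}{2766} \left(-63089 - 176 \sqrt{2766}\right)}{22} + \sqrt{489 - 104}} = \frac{1}{\frac{3 \sqrt{2766} \left(-63089 - 176 \sqrt{2766}\right)}{20284} + \sqrt{385}} = \frac{1}{\sqrt{385} + \frac{3 \sqrt{2766} \left(-63089 - 176 \sqrt{2766}\right)}{20284}}$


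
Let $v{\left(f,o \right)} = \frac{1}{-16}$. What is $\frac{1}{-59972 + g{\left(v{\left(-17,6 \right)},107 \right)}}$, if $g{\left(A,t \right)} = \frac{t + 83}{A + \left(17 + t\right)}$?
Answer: $- \frac{1983}{118921436} \approx -1.6675 \cdot 10^{-5}$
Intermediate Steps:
$v{\left(f,o \right)} = - \frac{1}{16}$
$g{\left(A,t \right)} = \frac{83 + t}{17 + A + t}$
$\frac{1}{-59972 + g{\left(v{\left(-17,6 \right)},107 \right)}} = \frac{1}{-59972 + \frac{83 + 107}{17 - \frac{1}{16} + 107}} = \frac{1}{-59972 + \frac{1}{\frac{1983}{16}} \cdot 190} = \frac{1}{-59972 + \frac{16}{1983} \cdot 190} = \frac{1}{-59972 + \frac{3040}{1983}} = \frac{1}{- \frac{118921436}{1983}} = - \frac{1983}{118921436}$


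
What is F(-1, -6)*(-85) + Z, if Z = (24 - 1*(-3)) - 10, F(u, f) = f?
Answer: 527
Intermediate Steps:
Z = 17 (Z = (24 + 3) - 10 = 27 - 10 = 17)
F(-1, -6)*(-85) + Z = -6*(-85) + 17 = 510 + 17 = 527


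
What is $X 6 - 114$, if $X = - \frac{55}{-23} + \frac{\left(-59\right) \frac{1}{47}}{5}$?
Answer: $- \frac{546762}{5405} \approx -101.16$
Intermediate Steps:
$X = \frac{11568}{5405}$ ($X = \left(-55\right) \left(- \frac{1}{23}\right) + \left(-59\right) \frac{1}{47} \cdot \frac{1}{5} = \frac{55}{23} - \frac{59}{235} = \frac{11568}{5405} \approx 2.1402$)
$X 6 - 114 = \frac{11568}{5405} \cdot 6 - 114 = \frac{69408}{5405} - 114 = - \frac{546762}{5405}$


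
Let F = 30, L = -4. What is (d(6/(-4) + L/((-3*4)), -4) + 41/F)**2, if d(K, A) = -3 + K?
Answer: 196/25 ≈ 7.8400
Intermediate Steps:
(d(6/(-4) + L/((-3*4)), -4) + 41/F)**2 = ((-3 + (6/(-4) - 4/((-3*4)))) + 41/30)**2 = ((-3 + (6*(-1/4) - 4/(-12))) + 41*(1/30))**2 = ((-3 + (-3/2 - 4*(-1/12))) + 41/30)**2 = ((-3 + (-3/2 + 1/3)) + 41/30)**2 = ((-3 - 7/6) + 41/30)**2 = (-25/6 + 41/30)**2 = (-14/5)**2 = 196/25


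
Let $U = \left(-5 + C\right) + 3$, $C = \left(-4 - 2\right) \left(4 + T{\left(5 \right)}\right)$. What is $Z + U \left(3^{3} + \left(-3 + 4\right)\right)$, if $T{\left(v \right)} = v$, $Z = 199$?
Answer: $-1369$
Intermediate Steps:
$C = -54$ ($C = \left(-4 - 2\right) \left(4 + 5\right) = \left(-6\right) 9 = -54$)
$U = -56$ ($U = \left(-5 - 54\right) + 3 = -59 + 3 = -56$)
$Z + U \left(3^{3} + \left(-3 + 4\right)\right) = 199 - 56 \left(3^{3} + \left(-3 + 4\right)\right) = 199 - 56 \left(27 + 1\right) = 199 - 1568 = -1369$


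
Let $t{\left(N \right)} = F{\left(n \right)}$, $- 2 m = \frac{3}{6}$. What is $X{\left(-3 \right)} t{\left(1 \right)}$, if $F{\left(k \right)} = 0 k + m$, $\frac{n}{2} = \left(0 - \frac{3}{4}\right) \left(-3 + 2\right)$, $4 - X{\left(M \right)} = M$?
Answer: $- \frac{7}{4} \approx -1.75$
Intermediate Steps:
$m = - \frac{1}{4}$ ($m = - \frac{3 \cdot \frac{1}{6}}{2} = \left(- \frac{1}{2}\right) \frac{1}{2} = - \frac{1}{4} \approx -0.25$)
$X{\left(M \right)} = 4 - M$
$n = \frac{3}{2}$ ($n = 2 \left(0 - \frac{3}{4}\right) \left(-3 + 2\right) = 2 \left(0 - \frac{3}{4}\right) \left(-1\right) = 2 \left(\left(- \frac{3}{4}\right) \left(-1\right)\right) = 2 \cdot \frac{3}{4} = \frac{3}{2} \approx 1.5$)
$F{\left(k \right)} = - \frac{1}{4}$ ($F{\left(k \right)} = 0 k - \frac{1}{4} = 0 - \frac{1}{4} = - \frac{1}{4}$)
$t{\left(N \right)} = - \frac{1}{4}$
$X{\left(-3 \right)} t{\left(1 \right)} = \left(4 - -3\right) \left(- \frac{1}{4}\right) = \left(4 + 3\right) \left(- \frac{1}{4}\right) = 7 \left(- \frac{1}{4}\right) = - \frac{7}{4}$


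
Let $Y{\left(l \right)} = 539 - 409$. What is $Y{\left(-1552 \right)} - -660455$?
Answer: $660585$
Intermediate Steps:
$Y{\left(l \right)} = 130$ ($Y{\left(l \right)} = 539 - 409 = 130$)
$Y{\left(-1552 \right)} - -660455 = 130 - -660455 = 130 + 660455 = 660585$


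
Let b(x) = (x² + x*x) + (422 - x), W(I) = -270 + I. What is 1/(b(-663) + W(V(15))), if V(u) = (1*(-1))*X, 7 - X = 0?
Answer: 1/879946 ≈ 1.1364e-6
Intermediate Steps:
X = 7 (X = 7 - 1*0 = 7 + 0 = 7)
V(u) = -7 (V(u) = (1*(-1))*7 = -1*7 = -7)
b(x) = 422 - x + 2*x² (b(x) = (x² + x²) + (422 - x) = 2*x² + (422 - x) = 422 - x + 2*x²)
1/(b(-663) + W(V(15))) = 1/((422 - 1*(-663) + 2*(-663)²) + (-270 - 7)) = 1/((422 + 663 + 2*439569) - 277) = 1/((422 + 663 + 879138) - 277) = 1/(880223 - 277) = 1/879946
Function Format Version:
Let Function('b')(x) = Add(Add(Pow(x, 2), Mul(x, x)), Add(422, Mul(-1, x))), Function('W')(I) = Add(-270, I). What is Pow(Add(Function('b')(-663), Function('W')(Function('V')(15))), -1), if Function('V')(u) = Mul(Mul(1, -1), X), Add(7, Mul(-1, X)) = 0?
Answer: Rational(1, 879946) ≈ 1.1364e-6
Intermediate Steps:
X = 7 (X = Add(7, Mul(-1, 0)) = Add(7, 0) = 7)
Function('V')(u) = -7 (Function('V')(u) = Mul(Mul(1, -1), 7) = Mul(-1, 7) = -7)
Function('b')(x) = Add(422, Mul(-1, x), Mul(2, Pow(x, 2))) (Function('b')(x) = Add(Add(Pow(x, 2), Pow(x, 2)), Add(422, Mul(-1, x))) = Add(Mul(2, Pow(x, 2)), Add(422, Mul(-1, x))) = Add(422, Mul(-1, x), Mul(2, Pow(x, 2))))
Pow(Add(Function('b')(-663), Function('W')(Function('V')(15))), -1) = Pow(Add(Add(422, Mul(-1, -663), Mul(2, Pow(-663, 2))), Add(-270, -7)), -1) = Pow(Add(Add(422, 663, Mul(2, 439569)), -277), -1) = Pow(Add(Add(422, 663, 879138), -277), -1) = Pow(Add(880223, -277), -1) = Pow(879946, -1) = Rational(1, 879946)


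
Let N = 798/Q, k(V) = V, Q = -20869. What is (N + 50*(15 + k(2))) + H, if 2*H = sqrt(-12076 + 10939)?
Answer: 17737852/20869 + I*sqrt(1137)/2 ≈ 849.96 + 16.86*I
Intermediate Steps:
H = I*sqrt(1137)/2 (H = sqrt(-12076 + 10939)/2 = sqrt(-1137)/2 = (I*sqrt(1137))/2 = I*sqrt(1137)/2 ≈ 16.86*I)
N = -798/20869 (N = 798/(-20869) = 798*(-1/20869) = -798/20869 ≈ -0.038239)
(N + 50*(15 + k(2))) + H = (-798/20869 + 50*(15 + 2)) + I*sqrt(1137)/2 = (-798/20869 + 50*17) + I*sqrt(1137)/2 = (-798/20869 + 850) + I*sqrt(1137)/2 = 17737852/20869 + I*sqrt(1137)/2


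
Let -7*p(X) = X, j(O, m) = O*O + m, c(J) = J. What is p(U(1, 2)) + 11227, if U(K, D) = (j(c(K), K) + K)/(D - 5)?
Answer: 78590/7 ≈ 11227.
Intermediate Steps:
j(O, m) = m + O² (j(O, m) = O² + m = m + O²)
U(K, D) = (K² + 2*K)/(-5 + D) (U(K, D) = ((K + K²) + K)/(D - 5) = (K² + 2*K)/(-5 + D))
p(X) = -X/7
p(U(1, 2)) + 11227 = -(2 + 1)/(7*(-5 + 2)) + 11227 = -3/(7*(-3)) + 11227 = -(-1)*3/(7*3) + 11227 = -⅐*(-1) + 11227 = ⅐ + 11227 = 78590/7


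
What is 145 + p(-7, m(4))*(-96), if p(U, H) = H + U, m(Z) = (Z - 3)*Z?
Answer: 433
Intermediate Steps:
m(Z) = Z*(-3 + Z) (m(Z) = (-3 + Z)*Z = Z*(-3 + Z))
145 + p(-7, m(4))*(-96) = 145 + (4*(-3 + 4) - 7)*(-96) = 145 + (4*1 - 7)*(-96) = 145 + (4 - 7)*(-96) = 145 - 3*(-96) = 145 + 288 = 433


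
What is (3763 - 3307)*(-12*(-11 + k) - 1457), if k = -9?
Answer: -554952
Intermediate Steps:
(3763 - 3307)*(-12*(-11 + k) - 1457) = (3763 - 3307)*(-12*(-11 - 9) - 1457) = 456*(-12*(-20) - 1457) = 456*(240 - 1457) = 456*(-1217) = -554952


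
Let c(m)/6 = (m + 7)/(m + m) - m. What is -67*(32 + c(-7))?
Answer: -4958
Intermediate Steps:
c(m) = -6*m + 3*(7 + m)/m (c(m) = 6*((m + 7)/(m + m) - m) = 6*((7 + m)/((2*m)) - m) = 6*((7 + m)*(1/(2*m)) - m) = 6*((7 + m)/(2*m) - m) = 6*(-m + (7 + m)/(2*m)) = -6*m + 3*(7 + m)/m)
-67*(32 + c(-7)) = -67*(32 + (3 - 6*(-7) + 21/(-7))) = -67*(32 + (3 + 42 + 21*(-⅐))) = -67*(32 + (3 + 42 - 3)) = -67*(32 + 42) = -67*74 = -4958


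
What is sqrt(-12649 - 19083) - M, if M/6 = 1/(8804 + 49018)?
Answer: -1/9637 + 2*I*sqrt(7933) ≈ -0.00010377 + 178.13*I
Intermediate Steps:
M = 1/9637 (M = 6/(8804 + 49018) = 6/57822 = 6*(1/57822) = 1/9637 ≈ 0.00010377)
sqrt(-12649 - 19083) - M = sqrt(-12649 - 19083) - 1*1/9637 = sqrt(-31732) - 1/9637 = 2*I*sqrt(7933) - 1/9637 = -1/9637 + 2*I*sqrt(7933)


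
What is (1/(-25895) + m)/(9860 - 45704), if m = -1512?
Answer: 39153241/928180380 ≈ 0.042183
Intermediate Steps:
(1/(-25895) + m)/(9860 - 45704) = (1/(-25895) - 1512)/(9860 - 45704) = (-1/25895 - 1512)/(-35844) = -39153241/25895*(-1/35844) = 39153241/928180380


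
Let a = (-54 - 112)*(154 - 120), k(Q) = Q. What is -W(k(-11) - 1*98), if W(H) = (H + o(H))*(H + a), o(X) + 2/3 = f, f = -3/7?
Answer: -13300936/21 ≈ -6.3338e+5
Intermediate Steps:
a = -5644 (a = -166*34 = -5644)
f = -3/7 (f = -3*⅐ = -3/7 ≈ -0.42857)
o(X) = -23/21 (o(X) = -⅔ - 3/7 = -23/21)
W(H) = (-5644 + H)*(-23/21 + H) (W(H) = (H - 23/21)*(H - 5644) = (-23/21 + H)*(-5644 + H) = (-5644 + H)*(-23/21 + H))
-W(k(-11) - 1*98) = -(129812/21 + (-11 - 1*98)² - 118547*(-11 - 1*98)/21) = -(129812/21 + (-11 - 98)² - 118547*(-11 - 98)/21) = -(129812/21 + (-109)² - 118547/21*(-109)) = -(129812/21 + 11881 + 12921623/21) = -1*13300936/21 = -13300936/21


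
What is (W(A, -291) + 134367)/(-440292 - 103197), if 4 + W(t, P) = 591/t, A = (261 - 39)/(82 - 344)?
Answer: -4945624/20109093 ≈ -0.24594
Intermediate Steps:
A = -111/131 (A = 222/(-262) = 222*(-1/262) = -111/131 ≈ -0.84733)
W(t, P) = -4 + 591/t
(W(A, -291) + 134367)/(-440292 - 103197) = ((-4 + 591/(-111/131)) + 134367)/(-440292 - 103197) = ((-4 + 591*(-131/111)) + 134367)/(-543489) = ((-4 - 25807/37) + 134367)*(-1/543489) = (-25955/37 + 134367)*(-1/543489) = (4945624/37)*(-1/543489) = -4945624/20109093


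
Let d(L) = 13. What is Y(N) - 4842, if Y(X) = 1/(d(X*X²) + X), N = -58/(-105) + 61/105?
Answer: -1026489/212 ≈ -4841.9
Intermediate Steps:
N = 17/15 (N = -58*(-1/105) + 61*(1/105) = 58/105 + 61/105 = 17/15 ≈ 1.1333)
Y(X) = 1/(13 + X)
Y(N) - 4842 = 1/(13 + 17/15) - 4842 = 1/(212/15) - 4842 = 15/212 - 4842 = -1026489/212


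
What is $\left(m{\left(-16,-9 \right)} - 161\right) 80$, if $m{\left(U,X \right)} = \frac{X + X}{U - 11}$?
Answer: $- \frac{38480}{3} \approx -12827.0$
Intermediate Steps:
$m{\left(U,X \right)} = \frac{2 X}{-11 + U}$
$\left(m{\left(-16,-9 \right)} - 161\right) 80 = \left(2 \left(-9\right) \frac{1}{-11 - 16} - 161\right) 80 = \left(2 \left(-9\right) \frac{1}{-27} - 161\right) 80 = \left(2 \left(-9\right) \left(- \frac{1}{27}\right) - 161\right) 80 = \left(\frac{2}{3} - 161\right) 80 = \left(- \frac{481}{3}\right) 80 = - \frac{38480}{3}$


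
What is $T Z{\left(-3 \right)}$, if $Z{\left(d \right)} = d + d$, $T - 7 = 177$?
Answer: $-1104$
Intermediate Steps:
$T = 184$ ($T = 7 + 177 = 184$)
$Z{\left(d \right)} = 2 d$
$T Z{\left(-3 \right)} = 184 \cdot 2 \left(-3\right) = 184 \left(-6\right) = -1104$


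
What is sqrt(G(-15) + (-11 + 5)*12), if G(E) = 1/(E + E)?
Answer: I*sqrt(64830)/30 ≈ 8.4872*I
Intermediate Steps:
G(E) = 1/(2*E)
sqrt(G(-15) + (-11 + 5)*12) = sqrt((1/2)/(-15) + (-11 + 5)*12) = sqrt((1/2)*(-1/15) - 6*12) = sqrt(-1/30 - 72) = sqrt(-2161/30) = I*sqrt(64830)/30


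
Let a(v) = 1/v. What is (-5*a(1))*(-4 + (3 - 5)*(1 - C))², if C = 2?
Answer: -20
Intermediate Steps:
a(v) = 1/v
(-5*a(1))*(-4 + (3 - 5)*(1 - C))² = (-5/1)*(-4 + (3 - 5)*(1 - 1*2))² = (-5*1)*(-4 - 2*(1 - 2))² = -5*(-4 - 2*(-1))² = -5*(-4 + 2)² = -5*(-2)² = -5*4 = -20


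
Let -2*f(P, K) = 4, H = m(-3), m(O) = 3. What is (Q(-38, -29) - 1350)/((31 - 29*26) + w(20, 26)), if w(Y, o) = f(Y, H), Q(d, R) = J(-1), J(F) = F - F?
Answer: 54/29 ≈ 1.8621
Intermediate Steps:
H = 3
f(P, K) = -2 (f(P, K) = -½*4 = -2)
J(F) = 0
Q(d, R) = 0
w(Y, o) = -2
(Q(-38, -29) - 1350)/((31 - 29*26) + w(20, 26)) = (0 - 1350)/((31 - 29*26) - 2) = -1350/((31 - 754) - 2) = -1350/(-723 - 2) = -1350/(-725) = -1350*(-1/725) = 54/29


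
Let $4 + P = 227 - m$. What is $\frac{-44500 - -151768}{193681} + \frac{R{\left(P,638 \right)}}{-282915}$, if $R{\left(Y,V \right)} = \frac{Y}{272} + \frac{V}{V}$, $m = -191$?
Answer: $\frac{242777901961}{438362080920} \approx 0.55383$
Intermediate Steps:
$P = 414$ ($P = -4 + \left(227 - -191\right) = -4 + \left(227 + 191\right) = -4 + 418 = 414$)
$R{\left(Y,V \right)} = 1 + \frac{Y}{272}$ ($R{\left(Y,V \right)} = Y \frac{1}{272} + 1 = \frac{Y}{272} + 1 = 1 + \frac{Y}{272}$)
$\frac{-44500 - -151768}{193681} + \frac{R{\left(P,638 \right)}}{-282915} = \frac{-44500 - -151768}{193681} + \frac{1 + \frac{1}{272} \cdot 414}{-282915} = \left(-44500 + 151768\right) \frac{1}{193681} + \left(1 + \frac{207}{136}\right) \left(- \frac{1}{282915}\right) = 107268 \cdot \frac{1}{193681} + \frac{343}{136} \left(- \frac{1}{282915}\right) = \frac{107268}{193681} - \frac{343}{38476440} = \frac{242777901961}{438362080920}$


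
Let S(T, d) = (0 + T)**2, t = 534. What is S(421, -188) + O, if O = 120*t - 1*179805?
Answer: 61516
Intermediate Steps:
S(T, d) = T**2
O = -115725 (O = 120*534 - 1*179805 = 64080 - 179805 = -115725)
S(421, -188) + O = 421**2 - 115725 = 177241 - 115725 = 61516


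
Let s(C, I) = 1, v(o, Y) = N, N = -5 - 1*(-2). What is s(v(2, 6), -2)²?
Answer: 1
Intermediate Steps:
N = -3 (N = -5 + 2 = -3)
v(o, Y) = -3
s(v(2, 6), -2)² = 1² = 1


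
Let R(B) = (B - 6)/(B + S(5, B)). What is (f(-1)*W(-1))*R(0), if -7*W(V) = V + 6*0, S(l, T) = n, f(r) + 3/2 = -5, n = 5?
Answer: 39/35 ≈ 1.1143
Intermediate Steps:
f(r) = -13/2 (f(r) = -3/2 - 5 = -13/2)
S(l, T) = 5
R(B) = (-6 + B)/(5 + B) (R(B) = (B - 6)/(B + 5) = (-6 + B)/(5 + B))
W(V) = -V/7 (W(V) = -(V + 6*0)/7 = -(V + 0)/7 = -V/7)
(f(-1)*W(-1))*R(0) = (-(-13)*(-1)/14)*((-6 + 0)/(5 + 0)) = (-13/2*⅐)*(-6/5) = -13*(-6)/70 = -13/14*(-6/5) = 39/35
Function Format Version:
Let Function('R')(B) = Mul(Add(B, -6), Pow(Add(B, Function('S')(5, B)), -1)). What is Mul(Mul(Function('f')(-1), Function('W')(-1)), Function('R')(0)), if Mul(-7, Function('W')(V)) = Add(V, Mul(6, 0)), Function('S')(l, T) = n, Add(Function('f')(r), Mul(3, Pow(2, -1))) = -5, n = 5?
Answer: Rational(39, 35) ≈ 1.1143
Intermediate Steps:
Function('f')(r) = Rational(-13, 2) (Function('f')(r) = Add(Rational(-3, 2), -5) = Rational(-13, 2))
Function('S')(l, T) = 5
Function('R')(B) = Mul(Pow(Add(5, B), -1), Add(-6, B)) (Function('R')(B) = Mul(Add(B, -6), Pow(Add(B, 5), -1)) = Mul(Add(-6, B), Pow(Add(5, B), -1)) = Mul(Pow(Add(5, B), -1), Add(-6, B)))
Function('W')(V) = Mul(Rational(-1, 7), V) (Function('W')(V) = Mul(Rational(-1, 7), Add(V, Mul(6, 0))) = Mul(Rational(-1, 7), Add(V, 0)) = Mul(Rational(-1, 7), V))
Mul(Mul(Function('f')(-1), Function('W')(-1)), Function('R')(0)) = Mul(Mul(Rational(-13, 2), Mul(Rational(-1, 7), -1)), Mul(Pow(Add(5, 0), -1), Add(-6, 0))) = Mul(Mul(Rational(-13, 2), Rational(1, 7)), Mul(Pow(5, -1), -6)) = Mul(Rational(-13, 14), Mul(Rational(1, 5), -6)) = Mul(Rational(-13, 14), Rational(-6, 5)) = Rational(39, 35)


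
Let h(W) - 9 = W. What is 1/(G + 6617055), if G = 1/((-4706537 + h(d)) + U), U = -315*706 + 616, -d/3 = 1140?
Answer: 4931722/32633475718709 ≈ 1.5112e-7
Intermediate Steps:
d = -3420 (d = -3*1140 = -3420)
h(W) = 9 + W
U = -221774 (U = -222390 + 616 = -221774)
G = -1/4931722 (G = 1/((-4706537 + (9 - 3420)) - 221774) = 1/((-4706537 - 3411) - 221774) = 1/(-4709948 - 221774) = 1/(-4931722) = -1/4931722 ≈ -2.0277e-7)
1/(G + 6617055) = 1/(-1/4931722 + 6617055) = 1/(32633475718709/4931722) = 4931722/32633475718709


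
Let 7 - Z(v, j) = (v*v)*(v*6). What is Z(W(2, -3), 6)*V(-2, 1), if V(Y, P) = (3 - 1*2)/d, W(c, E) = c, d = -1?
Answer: 41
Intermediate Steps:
Z(v, j) = 7 - 6*v**3 (Z(v, j) = 7 - v*v*v*6 = 7 - v**2*6*v = 7 - 6*v**3)
V(Y, P) = -1 (V(Y, P) = (3 - 1*2)/(-1) = (3 - 2)*(-1) = 1*(-1) = -1)
Z(W(2, -3), 6)*V(-2, 1) = (7 - 6*2**3)*(-1) = (7 - 6*8)*(-1) = (7 - 48)*(-1) = -41*(-1) = 41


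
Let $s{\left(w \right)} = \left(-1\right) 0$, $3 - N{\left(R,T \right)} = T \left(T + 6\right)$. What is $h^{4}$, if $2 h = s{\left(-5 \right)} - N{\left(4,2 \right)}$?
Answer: $\frac{28561}{16} \approx 1785.1$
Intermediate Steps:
$N{\left(R,T \right)} = 3 - T \left(6 + T\right)$ ($N{\left(R,T \right)} = 3 - T \left(T + 6\right) = 3 - T \left(6 + T\right)$)
$s{\left(w \right)} = 0$
$h = \frac{13}{2}$ ($h = \frac{0 - \left(3 - 2^{2} - 12\right)}{2} = \frac{0 - \left(3 - 4 - 12\right)}{2} = \frac{0 - -13}{2} = \frac{0 + 13}{2} = \frac{1}{2} \cdot 13 = \frac{13}{2} \approx 6.5$)
$h^{4} = \left(\frac{13}{2}\right)^{4} = \frac{28561}{16}$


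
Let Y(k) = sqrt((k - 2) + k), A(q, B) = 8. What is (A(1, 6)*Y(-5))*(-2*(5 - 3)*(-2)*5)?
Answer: 640*I*sqrt(3) ≈ 1108.5*I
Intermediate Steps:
Y(k) = sqrt(-2 + 2*k) (Y(k) = sqrt((-2 + k) + k) = sqrt(-2 + 2*k))
(A(1, 6)*Y(-5))*(-2*(5 - 3)*(-2)*5) = (8*sqrt(-2 + 2*(-5)))*(-2*(5 - 3)*(-2)*5) = (8*sqrt(-2 - 10))*(-4*(-2)*5) = (8*sqrt(-12))*(-2*(-4)*5) = (8*(2*I*sqrt(3)))*(8*5) = (16*I*sqrt(3))*40 = 640*I*sqrt(3)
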